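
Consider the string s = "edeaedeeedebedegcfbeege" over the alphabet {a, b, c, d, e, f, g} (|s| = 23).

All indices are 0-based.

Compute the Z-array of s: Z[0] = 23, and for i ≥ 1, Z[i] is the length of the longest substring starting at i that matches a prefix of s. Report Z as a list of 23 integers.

Z[0]=23
i=1: fresh scan; Z[1]=0
i=2: fresh scan; Z[2]=1 extend→box=[2,3)
i=3: fresh scan; Z[3]=0
i=4: fresh scan; Z[4]=3 extend→box=[4,7)
i=5: min(r-i=2, Z[1]=0)=0; Z[5]=0
i=6: min(r-i=1, Z[2]=1)=1; Z[6]=1
i=7: fresh scan; Z[7]=1 extend→box=[7,8)
i=8: fresh scan; Z[8]=3 extend→box=[8,11)
i=9: min(r-i=2, Z[1]=0)=0; Z[9]=0
i=10: min(r-i=1, Z[2]=1)=1; Z[10]=1
i=11: fresh scan; Z[11]=0
i=12: fresh scan; Z[12]=3 extend→box=[12,15)
i=13: min(r-i=2, Z[1]=0)=0; Z[13]=0
i=14: min(r-i=1, Z[2]=1)=1; Z[14]=1
i=15: fresh scan; Z[15]=0
i=16: fresh scan; Z[16]=0
i=17: fresh scan; Z[17]=0
i=18: fresh scan; Z[18]=0
i=19: fresh scan; Z[19]=1 extend→box=[19,20)
i=20: fresh scan; Z[20]=1 extend→box=[20,21)
i=21: fresh scan; Z[21]=0
i=22: fresh scan; Z[22]=1 extend→box=[22,23)

[23, 0, 1, 0, 3, 0, 1, 1, 3, 0, 1, 0, 3, 0, 1, 0, 0, 0, 0, 1, 1, 0, 1]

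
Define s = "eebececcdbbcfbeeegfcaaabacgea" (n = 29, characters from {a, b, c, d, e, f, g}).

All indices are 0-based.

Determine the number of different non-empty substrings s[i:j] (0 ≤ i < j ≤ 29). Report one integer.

408

rank→(start, suffix):
  0 → (28, 'a')
  1 → (20, 'aaabacgea')
  2 → (21, 'aabacgea')
  3 → (22, 'abacgea')
  4 → (24, 'acgea')
  5 → (23, 'bacgea')
  6 → (9, 'bbcfbeeegfcaaabacgea')
  7 → (10, 'bcfbeeegfcaaabacgea')
  8 → (2, 'bececcdbbcfbeeegfcaaabacgea')
  9 → (13, 'beeegfcaaabacgea')
  10 → (19, 'caaabacgea')
  11 → (6, 'ccdbbcfbeeegfcaaabacgea')
  12 → (7, 'cdbbcfbeeegfcaaabacgea')
  13 → (4, 'ceccdbbcfbeeegfcaaabacgea')
  14 → (11, 'cfbeeegfcaaabacgea')
  15 → (25, 'cgea')
  16 → (8, 'dbbcfbeeegfcaaabacgea')
  17 → (27, 'ea')
  18 → (1, 'ebececcdbbcfbeeegfcaaabacgea')
  19 → (5, 'eccdbbcfbeeegfcaaabacgea')
  20 → (3, 'ececcdbbcfbeeegfcaaabacgea')
  21 → (0, 'eebececcdbbcfbeeegfcaaabacgea')
  22 → (14, 'eeegfcaaabacgea')
  23 → (15, 'eegfcaaabacgea')
  24 → (16, 'egfcaaabacgea')
  25 → (12, 'fbeeegfcaaabacgea')
  26 → (18, 'fcaaabacgea')
  27 → (26, 'gea')
  28 → (17, 'gfcaaabacgea')

SA = [28, 20, 21, 22, 24, 23, 9, 10, 2, 13, 19, 6, 7, 4, 11, 25, 8, 27, 1, 5, 3, 0, 14, 15, 16, 12, 18, 26, 17]
[i] adj suffixes → lcp
  [1] 28/20 → 1 ('a')
  [2] 20/21 → 2 ('aa')
  [3] 21/22 → 1 ('a')
  [4] 22/24 → 1 ('a')
  [5] 24/23 → 0 ('')
  [6] 23/9 → 1 ('b')
  [7] 9/10 → 1 ('b')
  [8] 10/2 → 1 ('b')
  [9] 2/13 → 2 ('be')
  [10] 13/19 → 0 ('')
  [11] 19/6 → 1 ('c')
  [12] 6/7 → 1 ('c')
  [13] 7/4 → 1 ('c')
  [14] 4/11 → 1 ('c')
  [15] 11/25 → 1 ('c')
  [16] 25/8 → 0 ('')
  [17] 8/27 → 0 ('')
  [18] 27/1 → 1 ('e')
  [19] 1/5 → 1 ('e')
  [20] 5/3 → 2 ('ec')
  [21] 3/0 → 1 ('e')
  [22] 0/14 → 2 ('ee')
  [23] 14/15 → 2 ('ee')
  [24] 15/16 → 1 ('e')
  [25] 16/12 → 0 ('')
  [26] 12/18 → 1 ('f')
  [27] 18/26 → 0 ('')
  [28] 26/17 → 1 ('g')

n(n+1)/2 = 29·30/2 = 435
Σ LCP = 0 + 1 + 2 + 1 + 1 + 0 + 1 + 1 + 1 + 2 + 0 + 1 + 1 + 1 + 1 + 1 + 0 + 0 + 1 + 1 + 2 + 1 + 2 + 2 + 1 + 0 + 1 + 0 + 1 = 27
distinct = 435 − 27 = 408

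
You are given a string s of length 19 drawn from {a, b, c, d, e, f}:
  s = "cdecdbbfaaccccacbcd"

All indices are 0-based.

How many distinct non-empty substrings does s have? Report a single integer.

171

sorted suffixes:
  #0 SA[0]=8  'aaccccacbcd'
  #1 SA[1]=14  'acbcd'
  #2 SA[2]=9  'accccacbcd'
  #3 SA[3]=5  'bbfaaccccacbcd'
  #4 SA[4]=16  'bcd'
  #5 SA[5]=6  'bfaaccccacbcd'
  #6 SA[6]=13  'cacbcd'
  #7 SA[7]=15  'cbcd'
  #8 SA[8]=12  'ccacbcd'
  #9 SA[9]=11  'cccacbcd'
  #10 SA[10]=10  'ccccacbcd'
  #11 SA[11]=17  'cd'
  #12 SA[12]=3  'cdbbfaaccccacbcd'
  #13 SA[13]=0  'cdecdbbfaaccccacbcd'
  #14 SA[14]=18  'd'
  #15 SA[15]=4  'dbbfaaccccacbcd'
  #16 SA[16]=1  'decdbbfaaccccacbcd'
  #17 SA[17]=2  'ecdbbfaaccccacbcd'
  #18 SA[18]=7  'faaccccacbcd'

SA = [8, 14, 9, 5, 16, 6, 13, 15, 12, 11, 10, 17, 3, 0, 18, 4, 1, 2, 7]
[i] adj suffixes → lcp
  [1] 8/14 → 1 ('a')
  [2] 14/9 → 2 ('ac')
  [3] 9/5 → 0 ('')
  [4] 5/16 → 1 ('b')
  [5] 16/6 → 1 ('b')
  [6] 6/13 → 0 ('')
  [7] 13/15 → 1 ('c')
  [8] 15/12 → 1 ('c')
  [9] 12/11 → 2 ('cc')
  [10] 11/10 → 3 ('ccc')
  [11] 10/17 → 1 ('c')
  [12] 17/3 → 2 ('cd')
  [13] 3/0 → 2 ('cd')
  [14] 0/18 → 0 ('')
  [15] 18/4 → 1 ('d')
  [16] 4/1 → 1 ('d')
  [17] 1/2 → 0 ('')
  [18] 2/7 → 0 ('')

n(n+1)/2 = 19·20/2 = 190
Σ LCP = 0 + 1 + 2 + 0 + 1 + 1 + 0 + 1 + 1 + 2 + 3 + 1 + 2 + 2 + 0 + 1 + 1 + 0 + 0 = 19
distinct = 190 − 19 = 171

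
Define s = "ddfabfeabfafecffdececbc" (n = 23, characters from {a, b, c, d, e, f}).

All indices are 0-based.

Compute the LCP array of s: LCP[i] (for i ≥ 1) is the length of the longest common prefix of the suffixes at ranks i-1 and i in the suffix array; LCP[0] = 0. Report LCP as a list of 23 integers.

sorted suffixes:
  #0 SA[0]=7  'abfafecffdececbc'
  #1 SA[1]=3  'abfeabfafecffdececbc'
  #2 SA[2]=10  'afecffdececbc'
  #3 SA[3]=21  'bc'
  #4 SA[4]=8  'bfafecffdececbc'
  #5 SA[5]=4  'bfeabfafecffdececbc'
  #6 SA[6]=22  'c'
  #7 SA[7]=20  'cbc'
  #8 SA[8]=18  'cecbc'
  #9 SA[9]=13  'cffdececbc'
  #10 SA[10]=0  'ddfabfeabfafecffdececbc'
  #11 SA[11]=16  'dececbc'
  #12 SA[12]=1  'dfabfeabfafecffdececbc'
  #13 SA[13]=6  'eabfafecffdececbc'
  #14 SA[14]=19  'ecbc'
  #15 SA[15]=17  'ececbc'
  #16 SA[16]=12  'ecffdececbc'
  #17 SA[17]=2  'fabfeabfafecffdececbc'
  #18 SA[18]=9  'fafecffdececbc'
  #19 SA[19]=15  'fdececbc'
  #20 SA[20]=5  'feabfafecffdececbc'
  #21 SA[21]=11  'fecffdececbc'
  #22 SA[22]=14  'ffdececbc'

SA = [7, 3, 10, 21, 8, 4, 22, 20, 18, 13, 0, 16, 1, 6, 19, 17, 12, 2, 9, 15, 5, 11, 14]
rank  pair      lcp
   1  s[7:],s[3:]  3  'abf'
   2  s[3:],s[10:]  1  'a'
   3  s[10:],s[21:]  0  ''
   4  s[21:],s[8:]  1  'b'
   5  s[8:],s[4:]  2  'bf'
   6  s[4:],s[22:]  0  ''
   7  s[22:],s[20:]  1  'c'
   8  s[20:],s[18:]  1  'c'
   9  s[18:],s[13:]  1  'c'
  10  s[13:],s[0:]  0  ''
  11  s[0:],s[16:]  1  'd'
  12  s[16:],s[1:]  1  'd'
  13  s[1:],s[6:]  0  ''
  14  s[6:],s[19:]  1  'e'
  15  s[19:],s[17:]  2  'ec'
  16  s[17:],s[12:]  2  'ec'
  17  s[12:],s[2:]  0  ''
  18  s[2:],s[9:]  2  'fa'
  19  s[9:],s[15:]  1  'f'
  20  s[15:],s[5:]  1  'f'
  21  s[5:],s[11:]  2  'fe'
  22  s[11:],s[14:]  1  'f'

[0, 3, 1, 0, 1, 2, 0, 1, 1, 1, 0, 1, 1, 0, 1, 2, 2, 0, 2, 1, 1, 2, 1]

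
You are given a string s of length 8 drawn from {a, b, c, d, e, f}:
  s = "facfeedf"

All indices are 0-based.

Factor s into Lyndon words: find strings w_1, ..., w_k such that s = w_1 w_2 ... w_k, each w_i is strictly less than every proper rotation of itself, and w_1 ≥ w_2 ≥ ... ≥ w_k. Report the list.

["f", "acfeedf"]

emit factor 1: 'f' (i=0, period=1)
emit factor 2: 'acfeedf' (i=1, period=7)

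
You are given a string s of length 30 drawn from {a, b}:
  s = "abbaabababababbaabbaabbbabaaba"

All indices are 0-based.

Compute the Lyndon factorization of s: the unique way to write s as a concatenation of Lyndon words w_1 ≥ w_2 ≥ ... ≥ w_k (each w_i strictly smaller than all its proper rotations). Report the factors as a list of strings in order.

["abb", "aabababababbaabbaabbbab", "aab", "a"]

emit factor 1: 'abb' (i=0, period=3)
emit factor 2: 'aabababababbaabbaabbbab' (i=3, period=23)
emit factor 3: 'aab' (i=26, period=3)
emit factor 4: 'a' (i=29, period=1)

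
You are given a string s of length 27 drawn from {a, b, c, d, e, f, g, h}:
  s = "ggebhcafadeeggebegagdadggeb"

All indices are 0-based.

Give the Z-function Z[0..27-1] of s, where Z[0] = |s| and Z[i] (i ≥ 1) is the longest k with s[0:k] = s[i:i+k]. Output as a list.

Z[0]=27
i=1: fresh scan; Z[1]=1 scan→box=[1,2)
i=2: fresh scan; Z[2]=0
i=3: fresh scan; Z[3]=0
i=4: fresh scan; Z[4]=0
i=5: fresh scan; Z[5]=0
i=6: fresh scan; Z[6]=0
i=7: fresh scan; Z[7]=0
i=8: fresh scan; Z[8]=0
i=9: fresh scan; Z[9]=0
i=10: fresh scan; Z[10]=0
i=11: fresh scan; Z[11]=0
i=12: fresh scan; Z[12]=4 scan→box=[12,16)
i=13: min(r-i=3, Z[1]=1)=1; Z[13]=1
i=14: min(r-i=2, Z[2]=0)=0; Z[14]=0
i=15: min(r-i=1, Z[3]=0)=0; Z[15]=0
i=16: fresh scan; Z[16]=0
i=17: fresh scan; Z[17]=1 scan→box=[17,18)
i=18: fresh scan; Z[18]=0
i=19: fresh scan; Z[19]=1 scan→box=[19,20)
i=20: fresh scan; Z[20]=0
i=21: fresh scan; Z[21]=0
i=22: fresh scan; Z[22]=0
i=23: fresh scan; Z[23]=4 scan→box=[23,27)
i=24: min(r-i=3, Z[1]=1)=1; Z[24]=1
i=25: min(r-i=2, Z[2]=0)=0; Z[25]=0
i=26: min(r-i=1, Z[3]=0)=0; Z[26]=0

[27, 1, 0, 0, 0, 0, 0, 0, 0, 0, 0, 0, 4, 1, 0, 0, 0, 1, 0, 1, 0, 0, 0, 4, 1, 0, 0]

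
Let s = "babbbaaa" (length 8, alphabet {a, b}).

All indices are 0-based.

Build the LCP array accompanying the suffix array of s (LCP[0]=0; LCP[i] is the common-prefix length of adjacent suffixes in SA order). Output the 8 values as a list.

[0, 1, 2, 1, 0, 2, 1, 2]

sorted suffixes:
  #0 SA[0]=7  'a'
  #1 SA[1]=6  'aa'
  #2 SA[2]=5  'aaa'
  #3 SA[3]=1  'abbbaaa'
  #4 SA[4]=4  'baaa'
  #5 SA[5]=0  'babbbaaa'
  #6 SA[6]=3  'bbaaa'
  #7 SA[7]=2  'bbbaaa'

SA = [7, 6, 5, 1, 4, 0, 3, 2]
[i] adj suffixes → lcp
  [1] 7/6 → 1 ('a')
  [2] 6/5 → 2 ('aa')
  [3] 5/1 → 1 ('a')
  [4] 1/4 → 0 ('')
  [5] 4/0 → 2 ('ba')
  [6] 0/3 → 1 ('b')
  [7] 3/2 → 2 ('bb')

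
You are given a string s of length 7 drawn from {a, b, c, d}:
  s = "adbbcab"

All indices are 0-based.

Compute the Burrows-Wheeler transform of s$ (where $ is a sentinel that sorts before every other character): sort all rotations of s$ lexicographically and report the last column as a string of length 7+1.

bc$adbba

rank  rotation  last
    0  $adbbcab  b
    1  ab$adbbc  c
    2  adbbcab$  $
    3  b$adbbca  a
    4  bbcab$ad  d
    5  bcab$adb  b
    6  cab$adbb  b
    7  dbbcab$a  a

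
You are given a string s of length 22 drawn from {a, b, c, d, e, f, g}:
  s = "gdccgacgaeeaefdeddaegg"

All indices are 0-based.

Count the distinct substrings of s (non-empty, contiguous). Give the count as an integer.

rank→(start, suffix):
  0 → (5, 'acgaeeaefdeddaegg')
  1 → (8, 'aeeaefdeddaegg')
  2 → (11, 'aefdeddaegg')
  3 → (18, 'aegg')
  4 → (2, 'ccgacgaeeaefdeddaegg')
  5 → (3, 'cgacgaeeaefdeddaegg')
  6 → (6, 'cgaeeaefdeddaegg')
  7 → (17, 'daegg')
  8 → (1, 'dccgacgaeeaefdeddaegg')
  9 → (16, 'ddaegg')
  10 → (14, 'deddaegg')
  11 → (10, 'eaefdeddaegg')
  12 → (15, 'eddaegg')
  13 → (9, 'eeaefdeddaegg')
  14 → (12, 'efdeddaegg')
  15 → (19, 'egg')
  16 → (13, 'fdeddaegg')
  17 → (21, 'g')
  18 → (4, 'gacgaeeaefdeddaegg')
  19 → (7, 'gaeeaefdeddaegg')
  20 → (0, 'gdccgacgaeeaefdeddaegg')
  21 → (20, 'gg')

SA = [5, 8, 11, 18, 2, 3, 6, 17, 1, 16, 14, 10, 15, 9, 12, 19, 13, 21, 4, 7, 0, 20]
i: (SA[i-1],SA[i]) lcp shared
  1: (5,8) 1 'a'
  2: (8,11) 2 'ae'
  3: (11,18) 2 'ae'
  4: (18,2) 0 ''
  5: (2,3) 1 'c'
  6: (3,6) 3 'cga'
  7: (6,17) 0 ''
  8: (17,1) 1 'd'
  9: (1,16) 1 'd'
  10: (16,14) 1 'd'
  11: (14,10) 0 ''
  12: (10,15) 1 'e'
  13: (15,9) 1 'e'
  14: (9,12) 1 'e'
  15: (12,19) 1 'e'
  16: (19,13) 0 ''
  17: (13,21) 0 ''
  18: (21,4) 1 'g'
  19: (4,7) 2 'ga'
  20: (7,0) 1 'g'
  21: (0,20) 1 'g'

n(n+1)/2 = 22·23/2 = 253
Σ LCP = 0 + 1 + 2 + 2 + 0 + 1 + 3 + 0 + 1 + 1 + 1 + 0 + 1 + 1 + 1 + 1 + 0 + 0 + 1 + 2 + 1 + 1 = 21
distinct = 253 − 21 = 232

232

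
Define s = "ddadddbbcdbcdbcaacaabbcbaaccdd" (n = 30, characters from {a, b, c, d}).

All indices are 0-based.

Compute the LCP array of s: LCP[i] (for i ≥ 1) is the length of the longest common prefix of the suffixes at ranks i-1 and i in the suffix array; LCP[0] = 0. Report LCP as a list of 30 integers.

rank | idx | suffix
   0 |  18 | aabbcbaaccdd
   1 |  15 | aacaabbcbaaccdd
   2 |  24 | aaccdd
   3 |  19 | abbcbaaccdd
   4 |  16 | acaabbcbaaccdd
   5 |  25 | accdd
   6 |   2 | adddbbcdbcdbcaacaabbcbaaccdd
   7 |  23 | baaccdd
   8 |  20 | bbcbaaccdd
   9 |   6 | bbcdbcdbcaacaabbcbaaccdd
  10 |  13 | bcaacaabbcbaaccdd
  11 |  21 | bcbaaccdd
  12 |  10 | bcdbcaacaabbcbaaccdd
  13 |   7 | bcdbcdbcaacaabbcbaaccdd
  14 |  17 | caabbcbaaccdd
  15 |  14 | caacaabbcbaaccdd
  16 |  22 | cbaaccdd
  17 |  26 | ccdd
  18 |  11 | cdbcaacaabbcbaaccdd
  19 |   8 | cdbcdbcaacaabbcbaaccdd
  20 |  27 | cdd
  21 |  29 | d
  22 |   1 | dadddbbcdbcdbcaacaabbcbaaccdd
  23 |   5 | dbbcdbcdbcaacaabbcbaaccdd
  24 |  12 | dbcaacaabbcbaaccdd
  25 |   9 | dbcdbcaacaabbcbaaccdd
  26 |  28 | dd
  27 |   0 | ddadddbbcdbcdbcaacaabbcbaaccdd
  28 |   4 | ddbbcdbcdbcaacaabbcbaaccdd
  29 |   3 | dddbbcdbcdbcaacaabbcbaaccdd

SA = [18, 15, 24, 19, 16, 25, 2, 23, 20, 6, 13, 21, 10, 7, 17, 14, 22, 26, 11, 8, 27, 29, 1, 5, 12, 9, 28, 0, 4, 3]
i: (SA[i-1],SA[i]) lcp shared
  1: (18,15) 2 'aa'
  2: (15,24) 3 'aac'
  3: (24,19) 1 'a'
  4: (19,16) 1 'a'
  5: (16,25) 2 'ac'
  6: (25,2) 1 'a'
  7: (2,23) 0 ''
  8: (23,20) 1 'b'
  9: (20,6) 3 'bbc'
  10: (6,13) 1 'b'
  11: (13,21) 2 'bc'
  12: (21,10) 2 'bc'
  13: (10,7) 5 'bcdbc'
  14: (7,17) 0 ''
  15: (17,14) 3 'caa'
  16: (14,22) 1 'c'
  17: (22,26) 1 'c'
  18: (26,11) 1 'c'
  19: (11,8) 4 'cdbc'
  20: (8,27) 2 'cd'
  21: (27,29) 0 ''
  22: (29,1) 1 'd'
  23: (1,5) 1 'd'
  24: (5,12) 2 'db'
  25: (12,9) 3 'dbc'
  26: (9,28) 1 'd'
  27: (28,0) 2 'dd'
  28: (0,4) 2 'dd'
  29: (4,3) 2 'dd'

[0, 2, 3, 1, 1, 2, 1, 0, 1, 3, 1, 2, 2, 5, 0, 3, 1, 1, 1, 4, 2, 0, 1, 1, 2, 3, 1, 2, 2, 2]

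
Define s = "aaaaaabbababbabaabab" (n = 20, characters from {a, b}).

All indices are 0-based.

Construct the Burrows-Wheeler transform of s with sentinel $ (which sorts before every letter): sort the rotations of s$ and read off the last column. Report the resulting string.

b$aaababbabbaaaabbaaa

rank  rotation               last
    0  $aaaaaabbababbabaabab  b
    1  aaaaaabbababbabaabab$  $
    2  aaaaabbababbabaabab$a  a
    3  aaaabbababbabaabab$aa  a
    4  aaabbababbabaabab$aaa  a
    5  aabab$aaaaaabbababbab  b
    6  aabbababbabaabab$aaaa  a
    7  ab$aaaaaabbababbabaab  b
    8  abaabab$aaaaaabbababb  b
    9  abab$aaaaaabbababbaba  a
   10  ababbabaabab$aaaaaabb  b
   11  abbabaabab$aaaaaabbab  b
   12  abbababbabaabab$aaaaa  a
   13  b$aaaaaabbababbabaaba  a
   14  baabab$aaaaaabbababba  a
   15  bab$aaaaaabbababbabaa  a
   16  babaabab$aaaaaabbabab  b
   17  bababbabaabab$aaaaaab  b
   18  babbabaabab$aaaaaabba  a
   19  bbabaabab$aaaaaabbaba  a
   20  bbababbabaabab$aaaaaa  a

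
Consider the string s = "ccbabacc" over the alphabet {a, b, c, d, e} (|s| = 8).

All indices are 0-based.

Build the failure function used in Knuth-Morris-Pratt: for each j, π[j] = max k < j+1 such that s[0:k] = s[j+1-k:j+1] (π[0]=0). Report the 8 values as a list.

π[0] = 0
j=1 s[j]='c': π[1]=1 (border 'c')
j=2 s[j]='b': k: 1→0; π[2]=0 (border '')
j=3 s[j]='a': π[3]=0 (border '')
j=4 s[j]='b': π[4]=0 (border '')
j=5 s[j]='a': π[5]=0 (border '')
j=6 s[j]='c': π[6]=1 (border 'c')
j=7 s[j]='c': π[7]=2 (border 'cc')

[0, 1, 0, 0, 0, 0, 1, 2]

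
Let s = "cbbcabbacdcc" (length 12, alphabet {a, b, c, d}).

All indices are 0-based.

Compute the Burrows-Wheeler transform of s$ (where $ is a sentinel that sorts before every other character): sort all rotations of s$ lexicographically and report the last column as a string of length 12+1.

rank  rotation       last
    0  $cbbcabbacdcc  c
    1  abbacdcc$cbbc  c
    2  acdcc$cbbcabb  b
    3  bacdcc$cbbcab  b
    4  bbacdcc$cbbca  a
    5  bbcabbacdcc$c  c
    6  bcabbacdcc$cb  b
    7  c$cbbcabbacdc  c
    8  cabbacdcc$cbb  b
    9  cbbcabbacdcc$  $
   10  cc$cbbcabbacd  d
   11  cdcc$cbbcabba  a
   12  dcc$cbbcabbac  c

ccbbacbcb$dac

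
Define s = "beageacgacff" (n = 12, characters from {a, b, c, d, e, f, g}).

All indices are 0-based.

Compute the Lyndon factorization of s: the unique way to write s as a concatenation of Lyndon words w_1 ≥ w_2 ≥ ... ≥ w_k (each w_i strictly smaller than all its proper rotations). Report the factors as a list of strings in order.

["be", "age", "acg", "acff"]

emit factor 1: 'be' (i=0, period=2)
emit factor 2: 'age' (i=2, period=3)
emit factor 3: 'acg' (i=5, period=3)
emit factor 4: 'acff' (i=8, period=4)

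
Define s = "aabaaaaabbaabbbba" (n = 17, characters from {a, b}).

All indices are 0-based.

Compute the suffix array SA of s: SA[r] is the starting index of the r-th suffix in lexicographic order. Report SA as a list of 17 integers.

sorted suffixes:
  #0 SA[0]=16  'a'
  #1 SA[1]=3  'aaaaabbaabbbba'
  #2 SA[2]=4  'aaaabbaabbbba'
  #3 SA[3]=5  'aaabbaabbbba'
  #4 SA[4]=0  'aabaaaaabbaabbbba'
  #5 SA[5]=6  'aabbaabbbba'
  #6 SA[6]=10  'aabbbba'
  #7 SA[7]=1  'abaaaaabbaabbbba'
  #8 SA[8]=7  'abbaabbbba'
  #9 SA[9]=11  'abbbba'
  #10 SA[10]=15  'ba'
  #11 SA[11]=2  'baaaaabbaabbbba'
  #12 SA[12]=9  'baabbbba'
  #13 SA[13]=14  'bba'
  #14 SA[14]=8  'bbaabbbba'
  #15 SA[15]=13  'bbba'
  #16 SA[16]=12  'bbbba'

[16, 3, 4, 5, 0, 6, 10, 1, 7, 11, 15, 2, 9, 14, 8, 13, 12]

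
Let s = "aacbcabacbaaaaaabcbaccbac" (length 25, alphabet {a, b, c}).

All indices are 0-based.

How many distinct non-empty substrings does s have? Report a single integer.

rank | idx | suffix
   0 |  10 | aaaaaabcbaccbac
   1 |  11 | aaaaabcbaccbac
   2 |  12 | aaaabcbaccbac
   3 |  13 | aaabcbaccbac
   4 |  14 | aabcbaccbac
   5 |   0 | aacbcabacbaaaaaabcbaccbac
   6 |   5 | abacbaaaaaabcbaccbac
   7 |  15 | abcbaccbac
   8 |  23 | ac
   9 |   7 | acbaaaaaabcbaccbac
  10 |   1 | acbcabacbaaaaaabcbaccbac
  11 |  19 | accbac
  12 |   9 | baaaaaabcbaccbac
  13 |  22 | bac
  14 |   6 | bacbaaaaaabcbaccbac
  15 |  18 | baccbac
  16 |   3 | bcabacbaaaaaabcbaccbac
  17 |  16 | bcbaccbac
  18 |  24 | c
  19 |   4 | cabacbaaaaaabcbaccbac
  20 |   8 | cbaaaaaabcbaccbac
  21 |  21 | cbac
  22 |  17 | cbaccbac
  23 |   2 | cbcabacbaaaaaabcbaccbac
  24 |  20 | ccbac

SA = [10, 11, 12, 13, 14, 0, 5, 15, 23, 7, 1, 19, 9, 22, 6, 18, 3, 16, 24, 4, 8, 21, 17, 2, 20]
rank  pair      lcp
   1  s[10:],s[11:]  5  'aaaaa'
   2  s[11:],s[12:]  4  'aaaa'
   3  s[12:],s[13:]  3  'aaa'
   4  s[13:],s[14:]  2  'aa'
   5  s[14:],s[0:]  2  'aa'
   6  s[0:],s[5:]  1  'a'
   7  s[5:],s[15:]  2  'ab'
   8  s[15:],s[23:]  1  'a'
   9  s[23:],s[7:]  2  'ac'
  10  s[7:],s[1:]  3  'acb'
  11  s[1:],s[19:]  2  'ac'
  12  s[19:],s[9:]  0  ''
  13  s[9:],s[22:]  2  'ba'
  14  s[22:],s[6:]  3  'bac'
  15  s[6:],s[18:]  3  'bac'
  16  s[18:],s[3:]  1  'b'
  17  s[3:],s[16:]  2  'bc'
  18  s[16:],s[24:]  0  ''
  19  s[24:],s[4:]  1  'c'
  20  s[4:],s[8:]  1  'c'
  21  s[8:],s[21:]  3  'cba'
  22  s[21:],s[17:]  4  'cbac'
  23  s[17:],s[2:]  2  'cb'
  24  s[2:],s[20:]  1  'c'

n(n+1)/2 = 25·26/2 = 325
Σ LCP = 0 + 5 + 4 + 3 + 2 + 2 + 1 + 2 + 1 + 2 + 3 + 2 + 0 + 2 + 3 + 3 + 1 + 2 + 0 + 1 + 1 + 3 + 4 + 2 + 1 = 50
distinct = 325 − 50 = 275

275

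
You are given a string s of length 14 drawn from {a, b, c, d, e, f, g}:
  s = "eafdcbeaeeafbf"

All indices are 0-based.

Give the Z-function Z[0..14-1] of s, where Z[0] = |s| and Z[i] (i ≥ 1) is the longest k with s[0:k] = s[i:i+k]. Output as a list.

[14, 0, 0, 0, 0, 0, 2, 0, 1, 3, 0, 0, 0, 0]

Z[0]=14
i=1: outside box; Z[1]=0
i=2: outside box; Z[2]=0
i=3: outside box; Z[3]=0
i=4: outside box; Z[4]=0
i=5: outside box; Z[5]=0
i=6: outside box; Z[6]=2 grow→box=[6,8)
i=7: min(r-i=1, Z[1]=0)=0; Z[7]=0
i=8: outside box; Z[8]=1 grow→box=[8,9)
i=9: outside box; Z[9]=3 grow→box=[9,12)
i=10: min(r-i=2, Z[1]=0)=0; Z[10]=0
i=11: min(r-i=1, Z[2]=0)=0; Z[11]=0
i=12: outside box; Z[12]=0
i=13: outside box; Z[13]=0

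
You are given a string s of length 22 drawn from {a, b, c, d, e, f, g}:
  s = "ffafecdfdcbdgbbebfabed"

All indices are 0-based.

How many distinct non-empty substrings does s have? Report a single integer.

sorted suffixes:
  #0 SA[0]=18  'abed'
  #1 SA[1]=2  'afecdfdcbdgbbebfabed'
  #2 SA[2]=13  'bbebfabed'
  #3 SA[3]=10  'bdgbbebfabed'
  #4 SA[4]=14  'bebfabed'
  #5 SA[5]=19  'bed'
  #6 SA[6]=16  'bfabed'
  #7 SA[7]=9  'cbdgbbebfabed'
  #8 SA[8]=5  'cdfdcbdgbbebfabed'
  #9 SA[9]=21  'd'
  #10 SA[10]=8  'dcbdgbbebfabed'
  #11 SA[11]=6  'dfdcbdgbbebfabed'
  #12 SA[12]=11  'dgbbebfabed'
  #13 SA[13]=15  'ebfabed'
  #14 SA[14]=4  'ecdfdcbdgbbebfabed'
  #15 SA[15]=20  'ed'
  #16 SA[16]=17  'fabed'
  #17 SA[17]=1  'fafecdfdcbdgbbebfabed'
  #18 SA[18]=7  'fdcbdgbbebfabed'
  #19 SA[19]=3  'fecdfdcbdgbbebfabed'
  #20 SA[20]=0  'ffafecdfdcbdgbbebfabed'
  #21 SA[21]=12  'gbbebfabed'

SA = [18, 2, 13, 10, 14, 19, 16, 9, 5, 21, 8, 6, 11, 15, 4, 20, 17, 1, 7, 3, 0, 12]
rank  pair      lcp
   1  s[18:],s[2:]  1  'a'
   2  s[2:],s[13:]  0  ''
   3  s[13:],s[10:]  1  'b'
   4  s[10:],s[14:]  1  'b'
   5  s[14:],s[19:]  2  'be'
   6  s[19:],s[16:]  1  'b'
   7  s[16:],s[9:]  0  ''
   8  s[9:],s[5:]  1  'c'
   9  s[5:],s[21:]  0  ''
  10  s[21:],s[8:]  1  'd'
  11  s[8:],s[6:]  1  'd'
  12  s[6:],s[11:]  1  'd'
  13  s[11:],s[15:]  0  ''
  14  s[15:],s[4:]  1  'e'
  15  s[4:],s[20:]  1  'e'
  16  s[20:],s[17:]  0  ''
  17  s[17:],s[1:]  2  'fa'
  18  s[1:],s[7:]  1  'f'
  19  s[7:],s[3:]  1  'f'
  20  s[3:],s[0:]  1  'f'
  21  s[0:],s[12:]  0  ''

n(n+1)/2 = 22·23/2 = 253
Σ LCP = 0 + 1 + 0 + 1 + 1 + 2 + 1 + 0 + 1 + 0 + 1 + 1 + 1 + 0 + 1 + 1 + 0 + 2 + 1 + 1 + 1 + 0 = 17
distinct = 253 − 17 = 236

236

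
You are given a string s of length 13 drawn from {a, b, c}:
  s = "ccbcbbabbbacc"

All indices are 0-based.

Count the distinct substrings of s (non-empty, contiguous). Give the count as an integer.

sorted suffixes:
  #0 SA[0]=6  'abbbacc'
  #1 SA[1]=10  'acc'
  #2 SA[2]=5  'babbbacc'
  #3 SA[3]=9  'bacc'
  #4 SA[4]=4  'bbabbbacc'
  #5 SA[5]=8  'bbacc'
  #6 SA[6]=7  'bbbacc'
  #7 SA[7]=2  'bcbbabbbacc'
  #8 SA[8]=12  'c'
  #9 SA[9]=3  'cbbabbbacc'
  #10 SA[10]=1  'cbcbbabbbacc'
  #11 SA[11]=11  'cc'
  #12 SA[12]=0  'ccbcbbabbbacc'

SA = [6, 10, 5, 9, 4, 8, 7, 2, 12, 3, 1, 11, 0]
rank  pair      lcp
   1  s[6:],s[10:]  1  'a'
   2  s[10:],s[5:]  0  ''
   3  s[5:],s[9:]  2  'ba'
   4  s[9:],s[4:]  1  'b'
   5  s[4:],s[8:]  3  'bba'
   6  s[8:],s[7:]  2  'bb'
   7  s[7:],s[2:]  1  'b'
   8  s[2:],s[12:]  0  ''
   9  s[12:],s[3:]  1  'c'
  10  s[3:],s[1:]  2  'cb'
  11  s[1:],s[11:]  1  'c'
  12  s[11:],s[0:]  2  'cc'

n(n+1)/2 = 13·14/2 = 91
Σ LCP = 0 + 1 + 0 + 2 + 1 + 3 + 2 + 1 + 0 + 1 + 2 + 1 + 2 = 16
distinct = 91 − 16 = 75

75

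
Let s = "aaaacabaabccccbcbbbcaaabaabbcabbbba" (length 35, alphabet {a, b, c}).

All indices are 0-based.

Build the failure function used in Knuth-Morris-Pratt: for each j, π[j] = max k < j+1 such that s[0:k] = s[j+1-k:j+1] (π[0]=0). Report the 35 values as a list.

π[0] = 0
j=1 s[j]='a': π[1]=1 (border 'a')
j=2 s[j]='a': π[2]=2 (border 'aa')
j=3 s[j]='a': π[3]=3 (border 'aaa')
j=4 s[j]='c': k: 3→2→1→0; π[4]=0 (border '')
j=5 s[j]='a': π[5]=1 (border 'a')
j=6 s[j]='b': k: 1→0; π[6]=0 (border '')
j=7 s[j]='a': π[7]=1 (border 'a')
j=8 s[j]='a': π[8]=2 (border 'aa')
j=9 s[j]='b': k: 2→1→0; π[9]=0 (border '')
j=10 s[j]='c': π[10]=0 (border '')
j=11 s[j]='c': π[11]=0 (border '')
j=12 s[j]='c': π[12]=0 (border '')
j=13 s[j]='c': π[13]=0 (border '')
j=14 s[j]='b': π[14]=0 (border '')
j=15 s[j]='c': π[15]=0 (border '')
j=16 s[j]='b': π[16]=0 (border '')
j=17 s[j]='b': π[17]=0 (border '')
j=18 s[j]='b': π[18]=0 (border '')
j=19 s[j]='c': π[19]=0 (border '')
j=20 s[j]='a': π[20]=1 (border 'a')
j=21 s[j]='a': π[21]=2 (border 'aa')
j=22 s[j]='a': π[22]=3 (border 'aaa')
j=23 s[j]='b': k: 3→2→1→0; π[23]=0 (border '')
j=24 s[j]='a': π[24]=1 (border 'a')
j=25 s[j]='a': π[25]=2 (border 'aa')
j=26 s[j]='b': k: 2→1→0; π[26]=0 (border '')
j=27 s[j]='b': π[27]=0 (border '')
j=28 s[j]='c': π[28]=0 (border '')
j=29 s[j]='a': π[29]=1 (border 'a')
j=30 s[j]='b': k: 1→0; π[30]=0 (border '')
j=31 s[j]='b': π[31]=0 (border '')
j=32 s[j]='b': π[32]=0 (border '')
j=33 s[j]='b': π[33]=0 (border '')
j=34 s[j]='a': π[34]=1 (border 'a')

[0, 1, 2, 3, 0, 1, 0, 1, 2, 0, 0, 0, 0, 0, 0, 0, 0, 0, 0, 0, 1, 2, 3, 0, 1, 2, 0, 0, 0, 1, 0, 0, 0, 0, 1]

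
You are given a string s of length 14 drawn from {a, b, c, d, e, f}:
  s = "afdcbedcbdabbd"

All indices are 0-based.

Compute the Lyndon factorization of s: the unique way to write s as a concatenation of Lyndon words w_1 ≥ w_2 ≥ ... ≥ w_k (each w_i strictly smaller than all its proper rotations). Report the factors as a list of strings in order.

emit factor 1: 'afdcbedcbd' (i=0, period=10)
emit factor 2: 'abbd' (i=10, period=4)

["afdcbedcbd", "abbd"]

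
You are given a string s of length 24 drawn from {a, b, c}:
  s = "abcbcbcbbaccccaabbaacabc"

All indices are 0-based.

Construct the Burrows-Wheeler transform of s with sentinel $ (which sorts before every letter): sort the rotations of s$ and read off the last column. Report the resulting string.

rank  rotation                   last
    0  $abcbcbcbbaccccaabbaacabc  c
    1  aabbaacabc$abcbcbcbbacccc  c
    2  aacabc$abcbcbcbbaccccaabb  b
    3  abbaacabc$abcbcbcbbacccca  a
    4  abc$abcbcbcbbaccccaabbaac  c
    5  abcbcbcbbaccccaabbaacabc$  $
    6  acabc$abcbcbcbbaccccaabba  a
    7  accccaabbaacabc$abcbcbcbb  b
    8  baacabc$abcbcbcbbaccccaab  b
    9  baccccaabbaacabc$abcbcbcb  b
   10  bbaacabc$abcbcbcbbaccccaa  a
   11  bbaccccaabbaacabc$abcbcbc  c
   12  bc$abcbcbcbbaccccaabbaaca  a
   13  bcbbaccccaabbaacabc$abcbc  c
   14  bcbcbbaccccaabbaacabc$abc  c
   15  bcbcbcbbaccccaabbaacabc$a  a
   16  c$abcbcbcbbaccccaabbaacab  b
   17  caabbaacabc$abcbcbcbbaccc  c
   18  cabc$abcbcbcbbaccccaabbaa  a
   19  cbbaccccaabbaacabc$abcbcb  b
   20  cbcbbaccccaabbaacabc$abcb  b
   21  cbcbcbbaccccaabbaacabc$ab  b
   22  ccaabbaacabc$abcbcbcbbacc  c
   23  cccaabbaacabc$abcbcbcbbac  c
   24  ccccaabbaacabc$abcbcbcbba  a

ccbac$abbbacaccabcabbbcca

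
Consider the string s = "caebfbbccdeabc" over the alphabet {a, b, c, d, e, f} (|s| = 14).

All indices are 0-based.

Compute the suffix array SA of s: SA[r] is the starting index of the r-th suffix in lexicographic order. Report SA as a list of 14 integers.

rank | idx | suffix
   0 |  11 | abc
   1 |   1 | aebfbbccdeabc
   2 |   5 | bbccdeabc
   3 |  12 | bc
   4 |   6 | bccdeabc
   5 |   3 | bfbbccdeabc
   6 |  13 | c
   7 |   0 | caebfbbccdeabc
   8 |   7 | ccdeabc
   9 |   8 | cdeabc
  10 |   9 | deabc
  11 |  10 | eabc
  12 |   2 | ebfbbccdeabc
  13 |   4 | fbbccdeabc

[11, 1, 5, 12, 6, 3, 13, 0, 7, 8, 9, 10, 2, 4]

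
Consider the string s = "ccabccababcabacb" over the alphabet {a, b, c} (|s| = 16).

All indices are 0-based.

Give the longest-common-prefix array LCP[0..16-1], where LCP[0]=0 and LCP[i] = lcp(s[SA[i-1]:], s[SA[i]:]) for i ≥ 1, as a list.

[0, 3, 2, 3, 1, 0, 1, 2, 1, 2, 0, 4, 3, 1, 1, 4]

sorted suffixes:
  #0 SA[0]=6  'ababcabacb'
  #1 SA[1]=11  'abacb'
  #2 SA[2]=8  'abcabacb'
  #3 SA[3]=2  'abccababcabacb'
  #4 SA[4]=13  'acb'
  #5 SA[5]=15  'b'
  #6 SA[6]=7  'babcabacb'
  #7 SA[7]=12  'bacb'
  #8 SA[8]=9  'bcabacb'
  #9 SA[9]=3  'bccababcabacb'
  #10 SA[10]=5  'cababcabacb'
  #11 SA[11]=10  'cabacb'
  #12 SA[12]=1  'cabccababcabacb'
  #13 SA[13]=14  'cb'
  #14 SA[14]=4  'ccababcabacb'
  #15 SA[15]=0  'ccabccababcabacb'

SA = [6, 11, 8, 2, 13, 15, 7, 12, 9, 3, 5, 10, 1, 14, 4, 0]
rank  pair      lcp
   1  s[6:],s[11:]  3  'aba'
   2  s[11:],s[8:]  2  'ab'
   3  s[8:],s[2:]  3  'abc'
   4  s[2:],s[13:]  1  'a'
   5  s[13:],s[15:]  0  ''
   6  s[15:],s[7:]  1  'b'
   7  s[7:],s[12:]  2  'ba'
   8  s[12:],s[9:]  1  'b'
   9  s[9:],s[3:]  2  'bc'
  10  s[3:],s[5:]  0  ''
  11  s[5:],s[10:]  4  'caba'
  12  s[10:],s[1:]  3  'cab'
  13  s[1:],s[14:]  1  'c'
  14  s[14:],s[4:]  1  'c'
  15  s[4:],s[0:]  4  'ccab'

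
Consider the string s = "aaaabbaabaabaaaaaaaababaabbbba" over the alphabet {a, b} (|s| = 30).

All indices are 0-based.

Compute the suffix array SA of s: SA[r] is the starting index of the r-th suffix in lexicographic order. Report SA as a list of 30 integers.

rank→(start, suffix):
  0 → (29, 'a')
  1 → (12, 'aaaaaaaababaabbbba')
  2 → (13, 'aaaaaaababaabbbba')
  3 → (14, 'aaaaaababaabbbba')
  4 → (15, 'aaaaababaabbbba')
  5 → (16, 'aaaababaabbbba')
  6 → (0, 'aaaabbaabaabaaaaaaaababaabbbba')
  7 → (17, 'aaababaabbbba')
  8 → (1, 'aaabbaabaabaaaaaaaababaabbbba')
  9 → (9, 'aabaaaaaaaababaabbbba')
  10 → (6, 'aabaabaaaaaaaababaabbbba')
  11 → (18, 'aababaabbbba')
  12 → (2, 'aabbaabaabaaaaaaaababaabbbba')
  13 → (23, 'aabbbba')
  14 → (10, 'abaaaaaaaababaabbbba')
  15 → (7, 'abaabaaaaaaaababaabbbba')
  16 → (21, 'abaabbbba')
  17 → (19, 'ababaabbbba')
  18 → (3, 'abbaabaabaaaaaaaababaabbbba')
  19 → (24, 'abbbba')
  20 → (28, 'ba')
  21 → (11, 'baaaaaaaababaabbbba')
  22 → (8, 'baabaaaaaaaababaabbbba')
  23 → (5, 'baabaabaaaaaaaababaabbbba')
  24 → (22, 'baabbbba')
  25 → (20, 'babaabbbba')
  26 → (27, 'bba')
  27 → (4, 'bbaabaabaaaaaaaababaabbbba')
  28 → (26, 'bbba')
  29 → (25, 'bbbba')

[29, 12, 13, 14, 15, 16, 0, 17, 1, 9, 6, 18, 2, 23, 10, 7, 21, 19, 3, 24, 28, 11, 8, 5, 22, 20, 27, 4, 26, 25]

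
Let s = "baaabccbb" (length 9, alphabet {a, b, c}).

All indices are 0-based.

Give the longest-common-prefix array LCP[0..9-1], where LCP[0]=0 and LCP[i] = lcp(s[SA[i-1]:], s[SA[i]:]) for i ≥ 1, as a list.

sorted suffixes:
  #0 SA[0]=1  'aaabccbb'
  #1 SA[1]=2  'aabccbb'
  #2 SA[2]=3  'abccbb'
  #3 SA[3]=8  'b'
  #4 SA[4]=0  'baaabccbb'
  #5 SA[5]=7  'bb'
  #6 SA[6]=4  'bccbb'
  #7 SA[7]=6  'cbb'
  #8 SA[8]=5  'ccbb'

SA = [1, 2, 3, 8, 0, 7, 4, 6, 5]
rank  pair      lcp
   1  s[1:],s[2:]  2  'aa'
   2  s[2:],s[3:]  1  'a'
   3  s[3:],s[8:]  0  ''
   4  s[8:],s[0:]  1  'b'
   5  s[0:],s[7:]  1  'b'
   6  s[7:],s[4:]  1  'b'
   7  s[4:],s[6:]  0  ''
   8  s[6:],s[5:]  1  'c'

[0, 2, 1, 0, 1, 1, 1, 0, 1]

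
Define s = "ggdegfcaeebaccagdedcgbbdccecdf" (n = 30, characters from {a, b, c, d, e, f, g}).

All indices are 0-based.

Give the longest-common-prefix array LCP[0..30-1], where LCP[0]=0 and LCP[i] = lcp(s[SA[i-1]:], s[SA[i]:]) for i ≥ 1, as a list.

[0, 1, 1, 0, 1, 1, 0, 2, 1, 2, 1, 1, 1, 0, 2, 1, 2, 1, 0, 1, 1, 1, 1, 0, 1, 0, 1, 3, 1, 1]

sorted suffixes:
  #0 SA[0]=11  'accagdedcgbbdccecdf'
  #1 SA[1]=7  'aeebaccagdedcgbbdccecdf'
  #2 SA[2]=14  'agdedcgbbdccecdf'
  #3 SA[3]=10  'baccagdedcgbbdccecdf'
  #4 SA[4]=21  'bbdccecdf'
  #5 SA[5]=22  'bdccecdf'
  #6 SA[6]=6  'caeebaccagdedcgbbdccecdf'
  #7 SA[7]=13  'cagdedcgbbdccecdf'
  #8 SA[8]=12  'ccagdedcgbbdccecdf'
  #9 SA[9]=24  'ccecdf'
  #10 SA[10]=27  'cdf'
  #11 SA[11]=25  'cecdf'
  #12 SA[12]=19  'cgbbdccecdf'
  #13 SA[13]=23  'dccecdf'
  #14 SA[14]=18  'dcgbbdccecdf'
  #15 SA[15]=16  'dedcgbbdccecdf'
  #16 SA[16]=2  'degfcaeebaccagdedcgbbdccecdf'
  #17 SA[17]=28  'df'
  #18 SA[18]=9  'ebaccagdedcgbbdccecdf'
  #19 SA[19]=26  'ecdf'
  #20 SA[20]=17  'edcgbbdccecdf'
  #21 SA[21]=8  'eebaccagdedcgbbdccecdf'
  #22 SA[22]=3  'egfcaeebaccagdedcgbbdccecdf'
  #23 SA[23]=29  'f'
  #24 SA[24]=5  'fcaeebaccagdedcgbbdccecdf'
  #25 SA[25]=20  'gbbdccecdf'
  #26 SA[26]=15  'gdedcgbbdccecdf'
  #27 SA[27]=1  'gdegfcaeebaccagdedcgbbdccecdf'
  #28 SA[28]=4  'gfcaeebaccagdedcgbbdccecdf'
  #29 SA[29]=0  'ggdegfcaeebaccagdedcgbbdccecdf'

SA = [11, 7, 14, 10, 21, 22, 6, 13, 12, 24, 27, 25, 19, 23, 18, 16, 2, 28, 9, 26, 17, 8, 3, 29, 5, 20, 15, 1, 4, 0]
[i] adj suffixes → lcp
  [1] 11/7 → 1 ('a')
  [2] 7/14 → 1 ('a')
  [3] 14/10 → 0 ('')
  [4] 10/21 → 1 ('b')
  [5] 21/22 → 1 ('b')
  [6] 22/6 → 0 ('')
  [7] 6/13 → 2 ('ca')
  [8] 13/12 → 1 ('c')
  [9] 12/24 → 2 ('cc')
  [10] 24/27 → 1 ('c')
  [11] 27/25 → 1 ('c')
  [12] 25/19 → 1 ('c')
  [13] 19/23 → 0 ('')
  [14] 23/18 → 2 ('dc')
  [15] 18/16 → 1 ('d')
  [16] 16/2 → 2 ('de')
  [17] 2/28 → 1 ('d')
  [18] 28/9 → 0 ('')
  [19] 9/26 → 1 ('e')
  [20] 26/17 → 1 ('e')
  [21] 17/8 → 1 ('e')
  [22] 8/3 → 1 ('e')
  [23] 3/29 → 0 ('')
  [24] 29/5 → 1 ('f')
  [25] 5/20 → 0 ('')
  [26] 20/15 → 1 ('g')
  [27] 15/1 → 3 ('gde')
  [28] 1/4 → 1 ('g')
  [29] 4/0 → 1 ('g')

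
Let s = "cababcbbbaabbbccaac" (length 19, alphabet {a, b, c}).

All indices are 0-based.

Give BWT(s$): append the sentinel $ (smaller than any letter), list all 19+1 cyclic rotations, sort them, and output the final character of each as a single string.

cbccabababcababac$bb

rank  rotation              last
    0  $cababcbbbaabbbccaac  c
    1  aabbbccaac$cababcbbb  b
    2  aac$cababcbbbaabbbcc  c
    3  ababcbbbaabbbccaac$c  c
    4  abbbccaac$cababcbbba  a
    5  abcbbbaabbbccaac$cab  b
    6  ac$cababcbbbaabbbcca  a
    7  baabbbccaac$cababcbb  b
    8  babcbbbaabbbccaac$ca  a
    9  bbaabbbccaac$cababcb  b
   10  bbbaabbbccaac$cababc  c
   11  bbbccaac$cababcbbbaa  a
   12  bbccaac$cababcbbbaab  b
   13  bcbbbaabbbccaac$caba  a
   14  bccaac$cababcbbbaabb  b
   15  c$cababcbbbaabbbccaa  a
   16  caac$cababcbbbaabbbc  c
   17  cababcbbbaabbbccaac$  $
   18  cbbbaabbbccaac$cabab  b
   19  ccaac$cababcbbbaabbb  b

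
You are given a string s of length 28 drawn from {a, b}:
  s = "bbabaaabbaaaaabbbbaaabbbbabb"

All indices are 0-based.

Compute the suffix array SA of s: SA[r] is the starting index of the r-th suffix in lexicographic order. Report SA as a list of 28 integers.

sorted suffixes:
  #0 SA[0]=9  'aaaaabbbbaaabbbbabb'
  #1 SA[1]=10  'aaaabbbbaaabbbbabb'
  #2 SA[2]=4  'aaabbaaaaabbbbaaabbbbabb'
  #3 SA[3]=11  'aaabbbbaaabbbbabb'
  #4 SA[4]=18  'aaabbbbabb'
  #5 SA[5]=5  'aabbaaaaabbbbaaabbbbabb'
  #6 SA[6]=12  'aabbbbaaabbbbabb'
  #7 SA[7]=19  'aabbbbabb'
  #8 SA[8]=2  'abaaabbaaaaabbbbaaabbbbabb'
  #9 SA[9]=25  'abb'
  #10 SA[10]=6  'abbaaaaabbbbaaabbbbabb'
  #11 SA[11]=13  'abbbbaaabbbbabb'
  #12 SA[12]=20  'abbbbabb'
  #13 SA[13]=27  'b'
  #14 SA[14]=8  'baaaaabbbbaaabbbbabb'
  #15 SA[15]=3  'baaabbaaaaabbbbaaabbbbabb'
  #16 SA[16]=17  'baaabbbbabb'
  #17 SA[17]=1  'babaaabbaaaaabbbbaaabbbbabb'
  #18 SA[18]=24  'babb'
  #19 SA[19]=26  'bb'
  #20 SA[20]=7  'bbaaaaabbbbaaabbbbabb'
  #21 SA[21]=16  'bbaaabbbbabb'
  #22 SA[22]=0  'bbabaaabbaaaaabbbbaaabbbbabb'
  #23 SA[23]=23  'bbabb'
  #24 SA[24]=15  'bbbaaabbbbabb'
  #25 SA[25]=22  'bbbabb'
  #26 SA[26]=14  'bbbbaaabbbbabb'
  #27 SA[27]=21  'bbbbabb'

[9, 10, 4, 11, 18, 5, 12, 19, 2, 25, 6, 13, 20, 27, 8, 3, 17, 1, 24, 26, 7, 16, 0, 23, 15, 22, 14, 21]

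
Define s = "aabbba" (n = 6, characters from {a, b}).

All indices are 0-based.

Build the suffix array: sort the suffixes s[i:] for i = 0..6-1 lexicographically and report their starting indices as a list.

rank→(start, suffix):
  0 → (5, 'a')
  1 → (0, 'aabbba')
  2 → (1, 'abbba')
  3 → (4, 'ba')
  4 → (3, 'bba')
  5 → (2, 'bbba')

[5, 0, 1, 4, 3, 2]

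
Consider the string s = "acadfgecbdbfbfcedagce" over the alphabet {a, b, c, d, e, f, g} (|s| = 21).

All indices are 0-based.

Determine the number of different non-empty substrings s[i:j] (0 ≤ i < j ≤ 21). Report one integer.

sorted suffixes:
  #0 SA[0]=0  'acadfgecbdbfbfcedagce'
  #1 SA[1]=2  'adfgecbdbfbfcedagce'
  #2 SA[2]=17  'agce'
  #3 SA[3]=8  'bdbfbfcedagce'
  #4 SA[4]=10  'bfbfcedagce'
  #5 SA[5]=12  'bfcedagce'
  #6 SA[6]=1  'cadfgecbdbfbfcedagce'
  #7 SA[7]=7  'cbdbfbfcedagce'
  #8 SA[8]=19  'ce'
  #9 SA[9]=14  'cedagce'
  #10 SA[10]=16  'dagce'
  #11 SA[11]=9  'dbfbfcedagce'
  #12 SA[12]=3  'dfgecbdbfbfcedagce'
  #13 SA[13]=20  'e'
  #14 SA[14]=6  'ecbdbfbfcedagce'
  #15 SA[15]=15  'edagce'
  #16 SA[16]=11  'fbfcedagce'
  #17 SA[17]=13  'fcedagce'
  #18 SA[18]=4  'fgecbdbfbfcedagce'
  #19 SA[19]=18  'gce'
  #20 SA[20]=5  'gecbdbfbfcedagce'

SA = [0, 2, 17, 8, 10, 12, 1, 7, 19, 14, 16, 9, 3, 20, 6, 15, 11, 13, 4, 18, 5]
rank  pair      lcp
   1  s[0:],s[2:]  1  'a'
   2  s[2:],s[17:]  1  'a'
   3  s[17:],s[8:]  0  ''
   4  s[8:],s[10:]  1  'b'
   5  s[10:],s[12:]  2  'bf'
   6  s[12:],s[1:]  0  ''
   7  s[1:],s[7:]  1  'c'
   8  s[7:],s[19:]  1  'c'
   9  s[19:],s[14:]  2  'ce'
  10  s[14:],s[16:]  0  ''
  11  s[16:],s[9:]  1  'd'
  12  s[9:],s[3:]  1  'd'
  13  s[3:],s[20:]  0  ''
  14  s[20:],s[6:]  1  'e'
  15  s[6:],s[15:]  1  'e'
  16  s[15:],s[11:]  0  ''
  17  s[11:],s[13:]  1  'f'
  18  s[13:],s[4:]  1  'f'
  19  s[4:],s[18:]  0  ''
  20  s[18:],s[5:]  1  'g'

n(n+1)/2 = 21·22/2 = 231
Σ LCP = 0 + 1 + 1 + 0 + 1 + 2 + 0 + 1 + 1 + 2 + 0 + 1 + 1 + 0 + 1 + 1 + 0 + 1 + 1 + 0 + 1 = 16
distinct = 231 − 16 = 215

215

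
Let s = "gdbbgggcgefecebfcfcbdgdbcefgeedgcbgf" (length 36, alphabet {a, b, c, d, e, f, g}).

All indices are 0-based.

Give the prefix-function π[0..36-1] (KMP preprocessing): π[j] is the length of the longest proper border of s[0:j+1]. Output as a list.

π[0] = 0
j=1 s[j]='d': π[1]=0 (border '')
j=2 s[j]='b': π[2]=0 (border '')
j=3 s[j]='b': π[3]=0 (border '')
j=4 s[j]='g': π[4]=1 (border 'g')
j=5 s[j]='g': k: 1→0; π[5]=1 (border 'g')
j=6 s[j]='g': k: 1→0; π[6]=1 (border 'g')
j=7 s[j]='c': k: 1→0; π[7]=0 (border '')
j=8 s[j]='g': π[8]=1 (border 'g')
j=9 s[j]='e': k: 1→0; π[9]=0 (border '')
j=10 s[j]='f': π[10]=0 (border '')
j=11 s[j]='e': π[11]=0 (border '')
j=12 s[j]='c': π[12]=0 (border '')
j=13 s[j]='e': π[13]=0 (border '')
j=14 s[j]='b': π[14]=0 (border '')
j=15 s[j]='f': π[15]=0 (border '')
j=16 s[j]='c': π[16]=0 (border '')
j=17 s[j]='f': π[17]=0 (border '')
j=18 s[j]='c': π[18]=0 (border '')
j=19 s[j]='b': π[19]=0 (border '')
j=20 s[j]='d': π[20]=0 (border '')
j=21 s[j]='g': π[21]=1 (border 'g')
j=22 s[j]='d': π[22]=2 (border 'gd')
j=23 s[j]='b': π[23]=3 (border 'gdb')
j=24 s[j]='c': k: 3→0; π[24]=0 (border '')
j=25 s[j]='e': π[25]=0 (border '')
j=26 s[j]='f': π[26]=0 (border '')
j=27 s[j]='g': π[27]=1 (border 'g')
j=28 s[j]='e': k: 1→0; π[28]=0 (border '')
j=29 s[j]='e': π[29]=0 (border '')
j=30 s[j]='d': π[30]=0 (border '')
j=31 s[j]='g': π[31]=1 (border 'g')
j=32 s[j]='c': k: 1→0; π[32]=0 (border '')
j=33 s[j]='b': π[33]=0 (border '')
j=34 s[j]='g': π[34]=1 (border 'g')
j=35 s[j]='f': k: 1→0; π[35]=0 (border '')

[0, 0, 0, 0, 1, 1, 1, 0, 1, 0, 0, 0, 0, 0, 0, 0, 0, 0, 0, 0, 0, 1, 2, 3, 0, 0, 0, 1, 0, 0, 0, 1, 0, 0, 1, 0]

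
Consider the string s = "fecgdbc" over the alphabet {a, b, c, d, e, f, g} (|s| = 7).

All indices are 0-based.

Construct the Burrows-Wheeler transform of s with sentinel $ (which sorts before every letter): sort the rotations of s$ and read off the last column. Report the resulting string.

rank  rotation  last
    0  $fecgdbc  c
    1  bc$fecgd  d
    2  c$fecgdb  b
    3  cgdbc$fe  e
    4  dbc$fecg  g
    5  ecgdbc$f  f
    6  fecgdbc$  $
    7  gdbc$fec  c

cdbegf$c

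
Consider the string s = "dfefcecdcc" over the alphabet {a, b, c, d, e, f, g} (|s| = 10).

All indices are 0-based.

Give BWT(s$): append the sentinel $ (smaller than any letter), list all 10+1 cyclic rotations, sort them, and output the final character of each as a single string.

ccdefc$cfed

rank  rotation     last
    0  $dfefcecdcc  c
    1  c$dfefcecdc  c
    2  cc$dfefcecd  d
    3  cdcc$dfefce  e
    4  cecdcc$dfef  f
    5  dcc$dfefcec  c
    6  dfefcecdcc$  $
    7  ecdcc$dfefc  c
    8  efcecdcc$df  f
    9  fcecdcc$dfe  e
   10  fefcecdcc$d  d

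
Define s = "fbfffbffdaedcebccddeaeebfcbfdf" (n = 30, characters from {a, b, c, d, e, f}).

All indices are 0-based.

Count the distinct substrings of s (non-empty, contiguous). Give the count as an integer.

429

sorted suffixes:
  #0 SA[0]=9  'aedcebccddeaeebfcbfdf'
  #1 SA[1]=20  'aeebfcbfdf'
  #2 SA[2]=14  'bccddeaeebfcbfdf'
  #3 SA[3]=23  'bfcbfdf'
  #4 SA[4]=26  'bfdf'
  #5 SA[5]=5  'bffdaedcebccddeaeebfcbfdf'
  #6 SA[6]=1  'bfffbffdaedcebccddeaeebfcbfdf'
  #7 SA[7]=25  'cbfdf'
  #8 SA[8]=15  'ccddeaeebfcbfdf'
  #9 SA[9]=16  'cddeaeebfcbfdf'
  #10 SA[10]=12  'cebccddeaeebfcbfdf'
  #11 SA[11]=8  'daedcebccddeaeebfcbfdf'
  #12 SA[12]=11  'dcebccddeaeebfcbfdf'
  #13 SA[13]=17  'ddeaeebfcbfdf'
  #14 SA[14]=18  'deaeebfcbfdf'
  #15 SA[15]=28  'df'
  #16 SA[16]=19  'eaeebfcbfdf'
  #17 SA[17]=13  'ebccddeaeebfcbfdf'
  #18 SA[18]=22  'ebfcbfdf'
  #19 SA[19]=10  'edcebccddeaeebfcbfdf'
  #20 SA[20]=21  'eebfcbfdf'
  #21 SA[21]=29  'f'
  #22 SA[22]=4  'fbffdaedcebccddeaeebfcbfdf'
  #23 SA[23]=0  'fbfffbffdaedcebccddeaeebfcbfdf'
  #24 SA[24]=24  'fcbfdf'
  #25 SA[25]=7  'fdaedcebccddeaeebfcbfdf'
  #26 SA[26]=27  'fdf'
  #27 SA[27]=3  'ffbffdaedcebccddeaeebfcbfdf'
  #28 SA[28]=6  'ffdaedcebccddeaeebfcbfdf'
  #29 SA[29]=2  'fffbffdaedcebccddeaeebfcbfdf'

SA = [9, 20, 14, 23, 26, 5, 1, 25, 15, 16, 12, 8, 11, 17, 18, 28, 19, 13, 22, 10, 21, 29, 4, 0, 24, 7, 27, 3, 6, 2]
i: (SA[i-1],SA[i]) lcp shared
  1: (9,20) 2 'ae'
  2: (20,14) 0 ''
  3: (14,23) 1 'b'
  4: (23,26) 2 'bf'
  5: (26,5) 2 'bf'
  6: (5,1) 3 'bff'
  7: (1,25) 0 ''
  8: (25,15) 1 'c'
  9: (15,16) 1 'c'
  10: (16,12) 1 'c'
  11: (12,8) 0 ''
  12: (8,11) 1 'd'
  13: (11,17) 1 'd'
  14: (17,18) 1 'd'
  15: (18,28) 1 'd'
  16: (28,19) 0 ''
  17: (19,13) 1 'e'
  18: (13,22) 2 'eb'
  19: (22,10) 1 'e'
  20: (10,21) 1 'e'
  21: (21,29) 0 ''
  22: (29,4) 1 'f'
  23: (4,0) 4 'fbff'
  24: (0,24) 1 'f'
  25: (24,7) 1 'f'
  26: (7,27) 2 'fd'
  27: (27,3) 1 'f'
  28: (3,6) 2 'ff'
  29: (6,2) 2 'ff'

n(n+1)/2 = 30·31/2 = 465
Σ LCP = 0 + 2 + 0 + 1 + 2 + 2 + 3 + 0 + 1 + 1 + 1 + 0 + 1 + 1 + 1 + 1 + 0 + 1 + 2 + 1 + 1 + 0 + 1 + 4 + 1 + 1 + 2 + 1 + 2 + 2 = 36
distinct = 465 − 36 = 429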